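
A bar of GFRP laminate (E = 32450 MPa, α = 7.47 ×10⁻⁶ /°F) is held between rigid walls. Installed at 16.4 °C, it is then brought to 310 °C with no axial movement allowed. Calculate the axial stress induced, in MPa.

E = 32450 MPa = 32.45 GPa.
α = 7.47×10⁻⁶/°F × 9/5 = 13.4×10⁻⁶/K.
ΔT = 293.6 K. Constrained thermal stress σ = E·α·ΔT = 32.45×10³ MPa × 13.4×10⁻⁶ × 293.6 = 128 MPa (compressive).

128 MPa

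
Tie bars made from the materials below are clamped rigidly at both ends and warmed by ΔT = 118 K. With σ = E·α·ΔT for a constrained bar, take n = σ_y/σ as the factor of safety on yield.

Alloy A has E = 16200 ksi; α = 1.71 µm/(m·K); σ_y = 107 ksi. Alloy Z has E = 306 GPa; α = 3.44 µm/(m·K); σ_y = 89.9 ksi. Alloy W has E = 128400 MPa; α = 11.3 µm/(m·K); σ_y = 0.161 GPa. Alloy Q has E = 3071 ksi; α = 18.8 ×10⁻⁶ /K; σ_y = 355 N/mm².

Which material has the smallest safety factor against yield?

alloy W

With everything in SI (GPa, ×10⁻⁶/K, MPa):
  alloy A: E = 111.7, α = 1.71, σ_y = 737.7 → σ = 22.5 MPa, n = 32.7
  alloy Z: E = 306.0, α = 3.44, σ_y = 619.8 → σ = 124 MPa, n = 4.99
  alloy W: E = 128.4, α = 11.3, σ_y = 161.0 → σ = 171 MPa, n = 0.940
  alloy Q: E = 21.17, α = 18.8, σ_y = 355.0 → σ = 47.0 MPa, n = 7.56
Smallest n: alloy W with n = 0.940.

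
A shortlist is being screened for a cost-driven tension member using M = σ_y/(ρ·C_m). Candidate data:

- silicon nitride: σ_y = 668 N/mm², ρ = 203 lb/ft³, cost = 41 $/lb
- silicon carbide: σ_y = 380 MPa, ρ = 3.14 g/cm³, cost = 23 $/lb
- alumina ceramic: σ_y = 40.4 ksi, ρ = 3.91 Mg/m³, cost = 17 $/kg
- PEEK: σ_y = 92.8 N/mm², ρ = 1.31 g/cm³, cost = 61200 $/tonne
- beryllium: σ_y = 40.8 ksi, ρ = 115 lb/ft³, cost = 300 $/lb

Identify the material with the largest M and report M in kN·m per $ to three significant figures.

alumina ceramic, M = 4.19 kN·m per $

In SI units:
  silicon nitride: σ_y = 668.0 MPa, ρ = 3252 kg/m³, cost = 90.39 $/kg
  silicon carbide: σ_y = 380.0 MPa, ρ = 3140 kg/m³, cost = 50.71 $/kg
  alumina ceramic: σ_y = 278.5 MPa, ρ = 3910 kg/m³, cost = 17.00 $/kg
  PEEK: σ_y = 92.80 MPa, ρ = 1310 kg/m³, cost = 61.20 $/kg
  beryllium: σ_y = 281.3 MPa, ρ = 1842 kg/m³, cost = 661.4 $/kg
  alumina ceramic: M = 4.19 kN·m per $
  silicon carbide: M = 2.39 kN·m per $
  silicon nitride: M = 2.27 kN·m per $
  PEEK: M = 1.16 kN·m per $
  beryllium: M = 0.231 kN·m per $
Highest index: alumina ceramic.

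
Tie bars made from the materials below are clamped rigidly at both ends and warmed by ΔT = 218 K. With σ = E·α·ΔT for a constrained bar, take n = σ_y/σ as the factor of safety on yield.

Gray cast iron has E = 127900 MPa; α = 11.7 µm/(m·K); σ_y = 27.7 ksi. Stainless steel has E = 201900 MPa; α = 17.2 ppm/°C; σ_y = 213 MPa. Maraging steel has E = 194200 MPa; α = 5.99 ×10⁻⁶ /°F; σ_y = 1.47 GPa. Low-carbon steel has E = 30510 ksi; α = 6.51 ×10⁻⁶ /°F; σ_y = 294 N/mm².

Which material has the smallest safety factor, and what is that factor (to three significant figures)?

stainless steel, n = 0.281

In consistent units (E in GPa, α in ×10⁻⁶/K, σ_y in MPa):
  gray cast iron: E = 127.9, α = 11.7, σ_y = 191.0 → σ = 326 MPa, n = 0.585
  stainless steel: E = 201.9, α = 17.2, σ_y = 213.0 → σ = 757 MPa, n = 0.281
  maraging steel: E = 194.2, α = 10.8, σ_y = 1470 → σ = 456 MPa, n = 3.22
  low-carbon steel: E = 210.4, α = 11.7, σ_y = 294.0 → σ = 537 MPa, n = 0.547
Smallest n: stainless steel with n = 0.281.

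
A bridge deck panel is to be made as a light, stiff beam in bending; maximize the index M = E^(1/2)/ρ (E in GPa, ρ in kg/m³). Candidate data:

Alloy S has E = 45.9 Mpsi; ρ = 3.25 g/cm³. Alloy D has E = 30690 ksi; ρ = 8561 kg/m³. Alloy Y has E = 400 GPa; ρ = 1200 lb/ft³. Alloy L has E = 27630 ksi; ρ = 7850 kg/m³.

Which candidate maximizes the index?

Convert each candidate to consistent units, then evaluate M:
  alloy S: E = 316.5 GPa, ρ = 3250 kg/m³
  alloy D: E = 211.6 GPa, ρ = 8561 kg/m³
  alloy Y: E = 400.0 GPa, ρ = 19220 kg/m³
  alloy L: E = 190.5 GPa, ρ = 7850 kg/m³
  alloy S: M = 5.47×10⁻³
  alloy L: M = 1.76×10⁻³
  alloy D: M = 1.70×10⁻³
  alloy Y: M = 1.04×10⁻³
Alloy S ranks first.

alloy S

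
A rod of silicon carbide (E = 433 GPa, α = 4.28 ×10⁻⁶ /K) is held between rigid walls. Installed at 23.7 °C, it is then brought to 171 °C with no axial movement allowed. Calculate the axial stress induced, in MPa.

273 MPa

ΔT = 147.3 K. Constrained thermal stress σ = E·α·ΔT = 433.0×10³ MPa × 4.28×10⁻⁶ × 147.3 = 273 MPa (compressive).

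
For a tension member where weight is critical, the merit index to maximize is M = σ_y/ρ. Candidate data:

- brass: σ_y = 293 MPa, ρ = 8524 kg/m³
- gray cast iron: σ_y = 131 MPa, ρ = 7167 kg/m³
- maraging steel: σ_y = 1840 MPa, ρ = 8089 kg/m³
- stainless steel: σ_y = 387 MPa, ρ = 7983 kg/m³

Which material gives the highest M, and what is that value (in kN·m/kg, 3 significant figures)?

Computing M directly (units already consistent):
  maraging steel: M = 227 kN·m/kg
  stainless steel: M = 48.5 kN·m/kg
  brass: M = 34.4 kN·m/kg
  gray cast iron: M = 18.3 kN·m/kg
Maraging steel ranks first.

maraging steel, M = 227 kN·m/kg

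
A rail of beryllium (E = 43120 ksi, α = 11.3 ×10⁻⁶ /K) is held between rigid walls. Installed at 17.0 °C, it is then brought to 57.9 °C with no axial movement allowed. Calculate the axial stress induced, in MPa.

E = 43120 ksi = 297.3 GPa.
ΔT = 40.90 K. Constrained thermal stress σ = E·α·ΔT = 297.3×10³ MPa × 11.3×10⁻⁶ × 40.90 = 137 MPa (compressive).

137 MPa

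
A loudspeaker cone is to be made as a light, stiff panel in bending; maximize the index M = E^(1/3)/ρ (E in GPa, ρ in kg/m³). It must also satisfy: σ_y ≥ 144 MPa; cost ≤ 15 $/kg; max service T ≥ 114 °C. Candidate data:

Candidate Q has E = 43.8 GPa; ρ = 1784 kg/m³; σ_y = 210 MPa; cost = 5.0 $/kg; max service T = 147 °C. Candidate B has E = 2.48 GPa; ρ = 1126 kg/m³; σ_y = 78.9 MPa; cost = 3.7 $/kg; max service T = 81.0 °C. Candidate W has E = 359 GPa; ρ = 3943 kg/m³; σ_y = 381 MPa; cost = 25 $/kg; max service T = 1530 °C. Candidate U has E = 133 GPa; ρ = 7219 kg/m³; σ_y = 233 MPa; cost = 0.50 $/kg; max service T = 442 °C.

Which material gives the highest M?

Screen on constraints: σ_y ≥ 144 MPa; cost ≤ 15 $/kg; max service T ≥ 114 °C. Survivors: candidate Q, candidate U.
Evaluate M for each candidate:
  candidate Q: M = 1.98×10⁻³
  candidate U: M = 0.707×10⁻³
Candidate Q has the largest M.

candidate Q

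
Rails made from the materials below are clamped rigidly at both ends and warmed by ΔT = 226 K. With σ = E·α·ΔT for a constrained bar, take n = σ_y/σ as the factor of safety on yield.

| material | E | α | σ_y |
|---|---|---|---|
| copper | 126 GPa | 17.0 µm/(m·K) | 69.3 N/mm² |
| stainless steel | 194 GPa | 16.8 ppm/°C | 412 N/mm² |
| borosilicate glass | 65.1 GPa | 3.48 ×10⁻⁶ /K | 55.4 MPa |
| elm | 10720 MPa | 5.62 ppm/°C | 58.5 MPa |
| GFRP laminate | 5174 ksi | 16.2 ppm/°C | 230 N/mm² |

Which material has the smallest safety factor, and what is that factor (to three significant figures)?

Per material, after unit conversion:
  copper: E = 126.0, α = 17.0, σ_y = 69.30 → σ = 484 MPa, n = 0.143
  stainless steel: E = 194.0, α = 16.8, σ_y = 412.0 → σ = 737 MPa, n = 0.559
  borosilicate glass: E = 65.10, α = 3.48, σ_y = 55.40 → σ = 51.2 MPa, n = 1.08
  elm: E = 10.72, α = 5.62, σ_y = 58.50 → σ = 13.6 MPa, n = 4.30
  GFRP laminate: E = 35.67, α = 16.2, σ_y = 230.0 → σ = 131 MPa, n = 1.76
Copper has the lowest safety factor, n = 0.143.

copper, n = 0.143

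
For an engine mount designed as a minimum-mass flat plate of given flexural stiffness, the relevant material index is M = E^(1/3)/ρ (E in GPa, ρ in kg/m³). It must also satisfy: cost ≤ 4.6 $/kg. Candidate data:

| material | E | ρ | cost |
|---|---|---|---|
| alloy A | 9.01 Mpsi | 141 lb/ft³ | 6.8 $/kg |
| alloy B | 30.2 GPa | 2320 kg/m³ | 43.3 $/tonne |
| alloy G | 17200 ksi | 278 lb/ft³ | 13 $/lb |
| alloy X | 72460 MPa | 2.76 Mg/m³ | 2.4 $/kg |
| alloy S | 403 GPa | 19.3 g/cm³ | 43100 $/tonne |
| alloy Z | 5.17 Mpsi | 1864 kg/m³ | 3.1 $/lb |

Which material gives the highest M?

Screen on constraints: cost ≤ 4.6 $/kg. Survivors: alloy B, alloy X.
After converting to SI:
  alloy B: E = 30.20 GPa, ρ = 2320 kg/m³
  alloy X: E = 72.46 GPa, ρ = 2760 kg/m³
  alloy X: M = 1.51×10⁻³
  alloy B: M = 1.34×10⁻³
Alloy X ranks first.

alloy X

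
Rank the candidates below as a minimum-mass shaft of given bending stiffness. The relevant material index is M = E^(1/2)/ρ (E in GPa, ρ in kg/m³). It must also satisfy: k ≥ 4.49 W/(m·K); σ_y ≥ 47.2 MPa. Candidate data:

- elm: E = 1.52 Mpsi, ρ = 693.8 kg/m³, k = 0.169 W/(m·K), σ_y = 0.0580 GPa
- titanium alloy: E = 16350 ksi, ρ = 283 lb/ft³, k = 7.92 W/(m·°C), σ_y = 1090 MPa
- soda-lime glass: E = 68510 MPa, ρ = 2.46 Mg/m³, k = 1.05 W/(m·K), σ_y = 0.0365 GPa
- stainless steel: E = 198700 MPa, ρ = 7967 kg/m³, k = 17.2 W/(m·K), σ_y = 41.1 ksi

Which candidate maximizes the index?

Screen on constraints: k ≥ 4.49 W/(m·K); σ_y ≥ 47.2 MPa. Survivors: titanium alloy, stainless steel.
After converting to SI:
  titanium alloy: E = 112.7 GPa, ρ = 4533 kg/m³
  stainless steel: E = 198.7 GPa, ρ = 7967 kg/m³
  titanium alloy: M = 2.34×10⁻³
  stainless steel: M = 1.77×10⁻³
The maximum is for titanium alloy.

titanium alloy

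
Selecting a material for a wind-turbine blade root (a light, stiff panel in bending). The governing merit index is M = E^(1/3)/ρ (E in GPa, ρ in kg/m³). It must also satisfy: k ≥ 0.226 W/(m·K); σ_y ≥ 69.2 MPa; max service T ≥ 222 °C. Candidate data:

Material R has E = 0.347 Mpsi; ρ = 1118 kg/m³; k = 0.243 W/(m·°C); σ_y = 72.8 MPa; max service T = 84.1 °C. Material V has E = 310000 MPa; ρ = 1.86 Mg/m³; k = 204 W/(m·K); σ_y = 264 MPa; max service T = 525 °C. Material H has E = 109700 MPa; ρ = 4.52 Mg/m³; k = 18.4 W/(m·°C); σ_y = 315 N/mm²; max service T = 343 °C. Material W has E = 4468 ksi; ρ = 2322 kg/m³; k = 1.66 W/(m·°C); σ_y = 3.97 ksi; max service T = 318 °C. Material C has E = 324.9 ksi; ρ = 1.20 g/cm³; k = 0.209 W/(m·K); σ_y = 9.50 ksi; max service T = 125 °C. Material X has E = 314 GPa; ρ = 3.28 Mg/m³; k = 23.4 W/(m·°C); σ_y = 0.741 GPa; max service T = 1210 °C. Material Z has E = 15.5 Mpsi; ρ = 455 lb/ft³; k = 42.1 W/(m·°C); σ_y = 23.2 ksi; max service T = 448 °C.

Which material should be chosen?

material V

Screen on constraints: k ≥ 0.226 W/(m·K); σ_y ≥ 69.2 MPa; max service T ≥ 222 °C. Survivors: material V, material H, material X, material Z.
Normalizing units and computing the index:
  material V: E = 310.0 GPa, ρ = 1860 kg/m³
  material H: E = 109.7 GPa, ρ = 4520 kg/m³
  material X: E = 314.0 GPa, ρ = 3280 kg/m³
  material Z: E = 106.9 GPa, ρ = 7288 kg/m³
  material V: M = 3.64×10⁻³
  material X: M = 2.07×10⁻³
  material H: M = 1.06×10⁻³
  material Z: M = 0.651×10⁻³
Highest index: material V.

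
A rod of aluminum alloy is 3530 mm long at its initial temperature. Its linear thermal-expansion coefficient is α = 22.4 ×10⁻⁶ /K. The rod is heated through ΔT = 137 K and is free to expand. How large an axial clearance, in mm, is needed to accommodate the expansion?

10.8 mm

ΔL = α·L₀·ΔT = 22.4×10⁻⁶ × 3530 mm × 137.0 K = 10.8 mm.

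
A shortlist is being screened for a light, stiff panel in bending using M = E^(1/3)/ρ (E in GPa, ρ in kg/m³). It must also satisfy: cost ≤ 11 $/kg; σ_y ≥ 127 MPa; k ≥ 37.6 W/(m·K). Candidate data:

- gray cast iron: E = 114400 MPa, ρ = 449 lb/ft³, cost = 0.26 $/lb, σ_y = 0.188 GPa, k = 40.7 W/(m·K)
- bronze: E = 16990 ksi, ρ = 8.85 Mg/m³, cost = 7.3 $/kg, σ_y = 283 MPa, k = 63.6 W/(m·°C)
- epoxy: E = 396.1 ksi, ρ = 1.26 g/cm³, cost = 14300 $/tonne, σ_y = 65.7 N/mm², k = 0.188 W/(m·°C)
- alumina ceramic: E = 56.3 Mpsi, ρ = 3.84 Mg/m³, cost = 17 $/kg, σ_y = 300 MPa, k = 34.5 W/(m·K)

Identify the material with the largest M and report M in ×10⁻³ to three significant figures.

gray cast iron, M = 0.675×10⁻³

Screen on constraints: cost ≤ 11 $/kg; σ_y ≥ 127 MPa; k ≥ 37.6 W/(m·K). Survivors: gray cast iron, bronze.
Putting every candidate on a common basis:
  gray cast iron: E = 114.4 GPa, ρ = 7192 kg/m³
  bronze: E = 117.1 GPa, ρ = 8850 kg/m³
  gray cast iron: M = 0.675×10⁻³
  bronze: M = 0.553×10⁻³
The maximum is for gray cast iron.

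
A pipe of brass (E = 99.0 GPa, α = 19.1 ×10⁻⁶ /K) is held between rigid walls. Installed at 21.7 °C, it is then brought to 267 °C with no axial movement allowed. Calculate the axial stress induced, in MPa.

ΔT = 245.3 K. Constrained thermal stress σ = E·α·ΔT = 99.00×10³ MPa × 19.1×10⁻⁶ × 245.3 = 464 MPa (compressive).

464 MPa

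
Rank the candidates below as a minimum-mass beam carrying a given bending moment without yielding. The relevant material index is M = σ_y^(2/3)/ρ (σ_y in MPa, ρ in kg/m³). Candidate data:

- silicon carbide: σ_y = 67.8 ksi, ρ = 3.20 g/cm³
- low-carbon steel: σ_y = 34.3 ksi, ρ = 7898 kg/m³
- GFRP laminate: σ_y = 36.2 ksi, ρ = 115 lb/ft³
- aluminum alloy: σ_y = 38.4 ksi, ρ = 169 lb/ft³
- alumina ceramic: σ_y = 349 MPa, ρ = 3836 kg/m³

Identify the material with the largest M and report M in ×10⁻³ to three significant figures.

GFRP laminate, M = 21.5×10⁻³

Normalizing units and computing the index:
  silicon carbide: σ_y = 467.5 MPa, ρ = 3200 kg/m³
  low-carbon steel: σ_y = 236.5 MPa, ρ = 7898 kg/m³
  GFRP laminate: σ_y = 249.6 MPa, ρ = 1842 kg/m³
  aluminum alloy: σ_y = 264.8 MPa, ρ = 2707 kg/m³
  alumina ceramic: σ_y = 349.0 MPa, ρ = 3836 kg/m³
  GFRP laminate: M = 21.5×10⁻³
  silicon carbide: M = 18.8×10⁻³
  aluminum alloy: M = 15.2×10⁻³
  alumina ceramic: M = 12.9×10⁻³
  low-carbon steel: M = 4.84×10⁻³
Highest index: GFRP laminate.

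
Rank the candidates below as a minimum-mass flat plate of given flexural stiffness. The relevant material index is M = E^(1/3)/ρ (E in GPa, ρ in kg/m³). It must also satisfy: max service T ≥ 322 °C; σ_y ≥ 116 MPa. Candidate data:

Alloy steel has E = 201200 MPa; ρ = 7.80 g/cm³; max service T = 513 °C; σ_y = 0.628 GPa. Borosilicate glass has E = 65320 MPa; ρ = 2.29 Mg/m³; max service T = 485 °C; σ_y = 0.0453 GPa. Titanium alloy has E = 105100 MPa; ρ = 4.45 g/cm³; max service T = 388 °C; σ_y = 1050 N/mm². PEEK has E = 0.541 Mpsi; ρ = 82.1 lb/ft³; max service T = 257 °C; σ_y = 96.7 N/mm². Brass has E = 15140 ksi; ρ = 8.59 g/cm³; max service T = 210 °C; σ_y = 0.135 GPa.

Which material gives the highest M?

titanium alloy

Screen on constraints: max service T ≥ 322 °C; σ_y ≥ 116 MPa. Survivors: alloy steel, titanium alloy.
Putting every candidate on a common basis:
  alloy steel: E = 201.2 GPa, ρ = 7800 kg/m³
  titanium alloy: E = 105.1 GPa, ρ = 4450 kg/m³
  titanium alloy: M = 1.06×10⁻³
  alloy steel: M = 0.751×10⁻³
The maximum is for titanium alloy.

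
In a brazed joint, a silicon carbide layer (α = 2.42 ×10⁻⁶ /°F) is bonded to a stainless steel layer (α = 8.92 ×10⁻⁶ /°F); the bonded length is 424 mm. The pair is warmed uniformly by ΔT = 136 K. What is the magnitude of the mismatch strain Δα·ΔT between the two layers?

1.59×10⁻³

silicon carbide: α = 2.42×10⁻⁶/°F × 9/5 = 4.36×10⁻⁶/K.
stainless steel: α = 8.92×10⁻⁶/°F × 9/5 = 16.1×10⁻⁶/K.
Δα = |4.36 − 16.1|×10⁻⁶/K = 11.7×10⁻⁶/K.
Mismatch strain = Δα·ΔT = 11.7×10⁻⁶ × 136.0 = 1.59×10⁻³.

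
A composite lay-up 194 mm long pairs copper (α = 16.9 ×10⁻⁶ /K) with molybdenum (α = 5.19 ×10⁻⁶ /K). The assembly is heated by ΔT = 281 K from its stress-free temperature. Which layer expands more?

α(copper) = 16.9×10⁻⁶/K vs α(molybdenum) = 5.19×10⁻⁶/K.
Higher α expands more for the same ΔT: copper.

copper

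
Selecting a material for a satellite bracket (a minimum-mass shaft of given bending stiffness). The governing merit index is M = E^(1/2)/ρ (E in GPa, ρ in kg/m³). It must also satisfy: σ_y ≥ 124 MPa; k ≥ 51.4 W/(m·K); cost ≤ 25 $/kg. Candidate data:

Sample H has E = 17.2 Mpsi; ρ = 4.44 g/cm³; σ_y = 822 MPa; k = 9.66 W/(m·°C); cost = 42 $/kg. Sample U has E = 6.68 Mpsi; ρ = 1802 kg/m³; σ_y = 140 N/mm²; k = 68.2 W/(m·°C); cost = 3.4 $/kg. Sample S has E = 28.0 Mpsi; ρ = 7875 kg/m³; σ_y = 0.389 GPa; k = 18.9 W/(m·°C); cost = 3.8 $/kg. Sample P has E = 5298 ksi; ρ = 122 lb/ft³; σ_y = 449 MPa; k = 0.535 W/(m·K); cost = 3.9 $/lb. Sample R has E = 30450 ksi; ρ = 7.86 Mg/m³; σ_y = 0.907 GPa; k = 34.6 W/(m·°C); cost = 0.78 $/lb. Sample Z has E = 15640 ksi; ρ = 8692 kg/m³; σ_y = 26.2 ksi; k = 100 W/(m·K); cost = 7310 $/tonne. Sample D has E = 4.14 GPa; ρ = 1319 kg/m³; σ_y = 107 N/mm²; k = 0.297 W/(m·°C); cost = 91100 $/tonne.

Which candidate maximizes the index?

Screen on constraints: σ_y ≥ 124 MPa; k ≥ 51.4 W/(m·K); cost ≤ 25 $/kg. Survivors: sample U, sample Z.
Putting every candidate on a common basis:
  sample U: E = 46.06 GPa, ρ = 1802 kg/m³
  sample Z: E = 107.8 GPa, ρ = 8692 kg/m³
  sample U: M = 3.77×10⁻³
  sample Z: M = 1.19×10⁻³
Sample U ranks first.

sample U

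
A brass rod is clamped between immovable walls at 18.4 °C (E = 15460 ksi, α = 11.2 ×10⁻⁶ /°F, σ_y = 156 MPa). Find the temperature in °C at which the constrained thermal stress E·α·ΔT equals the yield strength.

91.0 °C

E = 15460 ksi = 106.6 GPa.
α = 11.2×10⁻⁶/°F × 9/5 = 20.2×10⁻⁶/K.
E·α·ΔT = 156.0 MPa ⇒ ΔT = 156.0 / (106.6×10³ × 20.2×10⁻⁶) = 72.59 K.
T = 18.4 + 72.59 = 90.99 °C.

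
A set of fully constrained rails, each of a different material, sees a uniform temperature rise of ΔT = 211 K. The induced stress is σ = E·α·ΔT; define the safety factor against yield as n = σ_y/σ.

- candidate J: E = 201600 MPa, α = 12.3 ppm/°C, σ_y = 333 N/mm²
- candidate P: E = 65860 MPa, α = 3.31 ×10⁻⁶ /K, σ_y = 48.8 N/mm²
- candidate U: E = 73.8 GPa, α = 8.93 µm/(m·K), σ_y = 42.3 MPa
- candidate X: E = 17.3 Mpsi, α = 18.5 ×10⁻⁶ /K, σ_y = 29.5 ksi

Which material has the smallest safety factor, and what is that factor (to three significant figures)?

Converting E to GPa, α to ×10⁻⁶/K, σ_y to MPa, then σ and n for each:
  candidate J: E = 201.6, α = 12.3, σ_y = 333.0 → σ = 523 MPa, n = 0.636
  candidate P: E = 65.86, α = 3.31, σ_y = 48.80 → σ = 46.0 MPa, n = 1.06
  candidate U: E = 73.80, α = 8.93, σ_y = 42.30 → σ = 139 MPa, n = 0.304
  candidate X: E = 119.3, α = 18.5, σ_y = 203.4 → σ = 466 MPa, n = 0.437
The minimum is candidate U at n = 0.304.

candidate U, n = 0.304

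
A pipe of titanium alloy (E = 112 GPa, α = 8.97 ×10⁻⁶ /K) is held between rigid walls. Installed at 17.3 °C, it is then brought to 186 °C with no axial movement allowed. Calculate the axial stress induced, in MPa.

169 MPa

ΔT = 168.7 K. Constrained thermal stress σ = E·α·ΔT = 112.0×10³ MPa × 8.97×10⁻⁶ × 168.7 = 169 MPa (compressive).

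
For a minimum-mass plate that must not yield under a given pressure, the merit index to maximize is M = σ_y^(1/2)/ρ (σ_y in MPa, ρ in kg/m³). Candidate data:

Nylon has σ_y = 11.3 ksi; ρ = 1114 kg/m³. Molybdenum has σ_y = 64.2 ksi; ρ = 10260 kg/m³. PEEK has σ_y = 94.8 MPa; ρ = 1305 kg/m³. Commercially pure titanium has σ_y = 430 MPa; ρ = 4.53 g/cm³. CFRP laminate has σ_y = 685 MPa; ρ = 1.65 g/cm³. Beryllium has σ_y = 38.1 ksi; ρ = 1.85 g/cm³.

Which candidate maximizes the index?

CFRP laminate

Normalizing units and computing the index:
  nylon: σ_y = 77.91 MPa, ρ = 1114 kg/m³
  molybdenum: σ_y = 442.6 MPa, ρ = 10260 kg/m³
  PEEK: σ_y = 94.80 MPa, ρ = 1305 kg/m³
  commercially pure titanium: σ_y = 430.0 MPa, ρ = 4530 kg/m³
  CFRP laminate: σ_y = 685.0 MPa, ρ = 1650 kg/m³
  beryllium: σ_y = 262.7 MPa, ρ = 1850 kg/m³
  CFRP laminate: M = 15.9×10⁻³
  beryllium: M = 8.76×10⁻³
  nylon: M = 7.92×10⁻³
  PEEK: M = 7.46×10⁻³
  commercially pure titanium: M = 4.58×10⁻³
  molybdenum: M = 2.05×10⁻³
The maximum is for CFRP laminate.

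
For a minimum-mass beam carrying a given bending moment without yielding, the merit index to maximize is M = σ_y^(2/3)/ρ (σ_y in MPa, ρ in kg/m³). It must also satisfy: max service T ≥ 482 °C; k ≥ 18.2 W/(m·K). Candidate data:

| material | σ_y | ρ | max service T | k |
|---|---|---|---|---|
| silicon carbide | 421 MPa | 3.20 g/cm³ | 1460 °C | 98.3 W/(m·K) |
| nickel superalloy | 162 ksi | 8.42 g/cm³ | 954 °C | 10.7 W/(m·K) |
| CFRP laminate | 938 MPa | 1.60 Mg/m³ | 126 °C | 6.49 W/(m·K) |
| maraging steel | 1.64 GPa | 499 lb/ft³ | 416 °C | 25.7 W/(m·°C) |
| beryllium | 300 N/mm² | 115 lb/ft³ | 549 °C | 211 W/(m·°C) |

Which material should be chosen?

Screen on constraints: max service T ≥ 482 °C; k ≥ 18.2 W/(m·K). Survivors: silicon carbide, beryllium.
In SI units:
  silicon carbide: σ_y = 421.0 MPa, ρ = 3200 kg/m³
  beryllium: σ_y = 300.0 MPa, ρ = 1842 kg/m³
  beryllium: M = 24.3×10⁻³
  silicon carbide: M = 17.6×10⁻³
Beryllium ranks first.

beryllium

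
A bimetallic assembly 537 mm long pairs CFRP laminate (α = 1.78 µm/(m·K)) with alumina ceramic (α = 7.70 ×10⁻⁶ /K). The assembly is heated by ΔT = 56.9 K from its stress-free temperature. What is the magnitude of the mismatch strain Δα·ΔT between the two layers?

3.37×10⁻⁴

Δα = |1.78 − 7.70|×10⁻⁶/K = 5.92×10⁻⁶/K.
Mismatch strain = Δα·ΔT = 5.92×10⁻⁶ × 56.9 = 3.37×10⁻⁴.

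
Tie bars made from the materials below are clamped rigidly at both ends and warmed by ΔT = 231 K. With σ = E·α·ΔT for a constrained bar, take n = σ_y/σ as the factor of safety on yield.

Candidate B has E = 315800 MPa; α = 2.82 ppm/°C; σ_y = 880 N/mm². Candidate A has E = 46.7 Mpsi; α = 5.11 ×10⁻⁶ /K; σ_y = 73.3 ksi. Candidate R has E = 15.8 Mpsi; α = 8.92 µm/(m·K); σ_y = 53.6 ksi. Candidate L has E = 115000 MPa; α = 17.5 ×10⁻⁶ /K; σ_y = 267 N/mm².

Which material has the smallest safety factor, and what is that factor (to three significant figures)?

With everything in SI (GPa, ×10⁻⁶/K, MPa):
  candidate B: E = 315.8, α = 2.82, σ_y = 880.0 → σ = 206 MPa, n = 4.28
  candidate A: E = 322.0, α = 5.11, σ_y = 505.4 → σ = 380 MPa, n = 1.33
  candidate R: E = 108.9, α = 8.92, σ_y = 369.6 → σ = 224 MPa, n = 1.65
  candidate L: E = 115.0, α = 17.5, σ_y = 267.0 → σ = 465 MPa, n = 0.574
The minimum is candidate L at n = 0.574.

candidate L, n = 0.574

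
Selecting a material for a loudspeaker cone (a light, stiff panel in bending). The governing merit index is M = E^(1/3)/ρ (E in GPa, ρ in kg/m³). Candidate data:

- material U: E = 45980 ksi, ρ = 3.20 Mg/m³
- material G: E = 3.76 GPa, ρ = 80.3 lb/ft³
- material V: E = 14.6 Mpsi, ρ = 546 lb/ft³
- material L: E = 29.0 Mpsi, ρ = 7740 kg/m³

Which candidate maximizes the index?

material U

In SI units:
  material U: E = 317.0 GPa, ρ = 3200 kg/m³
  material G: E = 3.760 GPa, ρ = 1286 kg/m³
  material V: E = 100.7 GPa, ρ = 8746 kg/m³
  material L: E = 199.9 GPa, ρ = 7740 kg/m³
  material U: M = 2.13×10⁻³
  material G: M = 1.21×10⁻³
  material L: M = 0.755×10⁻³
  material V: M = 0.532×10⁻³
Highest index: material U.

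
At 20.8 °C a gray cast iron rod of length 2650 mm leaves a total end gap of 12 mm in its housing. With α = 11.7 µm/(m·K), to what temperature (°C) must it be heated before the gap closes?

α·L₀·ΔT = 12.0 mm ⇒ ΔT = 12.0 / (11.7×10⁻⁶ × 2650.0) = 387.0 K.
T = 20.8 + 387.0 = 407.8 °C.

408 °C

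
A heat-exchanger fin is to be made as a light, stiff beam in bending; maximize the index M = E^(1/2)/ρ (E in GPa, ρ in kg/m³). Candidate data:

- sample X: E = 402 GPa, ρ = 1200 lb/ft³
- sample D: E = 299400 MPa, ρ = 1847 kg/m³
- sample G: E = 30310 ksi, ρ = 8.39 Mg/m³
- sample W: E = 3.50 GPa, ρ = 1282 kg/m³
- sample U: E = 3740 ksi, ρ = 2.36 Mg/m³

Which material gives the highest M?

Normalizing units and computing the index:
  sample X: E = 402.0 GPa, ρ = 19220 kg/m³
  sample D: E = 299.4 GPa, ρ = 1847 kg/m³
  sample G: E = 209.0 GPa, ρ = 8390 kg/m³
  sample W: E = 3.500 GPa, ρ = 1282 kg/m³
  sample U: E = 25.79 GPa, ρ = 2360 kg/m³
  sample D: M = 9.37×10⁻³
  sample U: M = 2.15×10⁻³
  sample G: M = 1.72×10⁻³
  sample W: M = 1.46×10⁻³
  sample X: M = 1.04×10⁻³
The maximum is for sample D.

sample D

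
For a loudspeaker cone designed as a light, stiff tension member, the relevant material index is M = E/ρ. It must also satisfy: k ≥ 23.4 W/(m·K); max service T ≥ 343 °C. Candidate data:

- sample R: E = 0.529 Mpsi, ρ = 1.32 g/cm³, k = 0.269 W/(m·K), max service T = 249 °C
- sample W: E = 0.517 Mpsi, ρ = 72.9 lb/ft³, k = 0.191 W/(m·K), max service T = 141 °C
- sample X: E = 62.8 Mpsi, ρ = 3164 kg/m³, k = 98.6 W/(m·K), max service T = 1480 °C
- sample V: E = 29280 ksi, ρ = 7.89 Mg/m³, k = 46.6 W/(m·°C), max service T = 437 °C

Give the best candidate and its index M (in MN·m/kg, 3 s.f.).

Screen on constraints: k ≥ 23.4 W/(m·K); max service T ≥ 343 °C. Survivors: sample X, sample V.
In SI units:
  sample X: E = 433.0 GPa, ρ = 3164 kg/m³
  sample V: E = 201.9 GPa, ρ = 7890 kg/m³
  sample X: M = 137 MN·m/kg
  sample V: M = 25.6 MN·m/kg
Highest index: sample X.

sample X, M = 137 MN·m/kg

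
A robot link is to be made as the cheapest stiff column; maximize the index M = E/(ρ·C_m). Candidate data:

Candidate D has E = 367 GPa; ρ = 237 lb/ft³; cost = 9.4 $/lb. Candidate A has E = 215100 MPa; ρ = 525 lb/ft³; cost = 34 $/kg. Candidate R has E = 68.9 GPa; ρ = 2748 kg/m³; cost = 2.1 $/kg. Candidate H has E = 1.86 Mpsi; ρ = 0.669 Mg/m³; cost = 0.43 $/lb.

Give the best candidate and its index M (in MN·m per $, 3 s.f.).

candidate H, M = 20.2 MN·m per $

In SI units:
  candidate D: E = 367.0 GPa, ρ = 3796 kg/m³, cost = 20.72 $/kg
  candidate A: E = 215.1 GPa, ρ = 8410 kg/m³, cost = 34.00 $/kg
  candidate R: E = 68.90 GPa, ρ = 2748 kg/m³, cost = 2.100 $/kg
  candidate H: E = 12.82 GPa, ρ = 669.0 kg/m³, cost = 0.9480 $/kg
  candidate H: M = 20.2 MN·m per $
  candidate R: M = 11.9 MN·m per $
  candidate D: M = 4.66 MN·m per $
  candidate A: M = 0.752 MN·m per $
Highest index: candidate H.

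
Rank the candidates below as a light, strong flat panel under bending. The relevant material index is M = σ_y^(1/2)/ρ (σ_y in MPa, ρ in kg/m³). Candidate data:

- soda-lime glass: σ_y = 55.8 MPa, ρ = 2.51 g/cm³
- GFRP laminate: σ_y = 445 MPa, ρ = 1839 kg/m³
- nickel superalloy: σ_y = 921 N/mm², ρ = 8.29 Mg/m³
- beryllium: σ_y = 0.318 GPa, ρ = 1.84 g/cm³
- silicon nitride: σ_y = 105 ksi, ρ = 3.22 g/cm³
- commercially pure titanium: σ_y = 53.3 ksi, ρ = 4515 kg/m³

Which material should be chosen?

In SI units:
  soda-lime glass: σ_y = 55.80 MPa, ρ = 2510 kg/m³
  GFRP laminate: σ_y = 445.0 MPa, ρ = 1839 kg/m³
  nickel superalloy: σ_y = 921.0 MPa, ρ = 8290 kg/m³
  beryllium: σ_y = 318.0 MPa, ρ = 1840 kg/m³
  silicon nitride: σ_y = 723.9 MPa, ρ = 3220 kg/m³
  commercially pure titanium: σ_y = 367.5 MPa, ρ = 4515 kg/m³
  GFRP laminate: M = 11.5×10⁻³
  beryllium: M = 9.69×10⁻³
  silicon nitride: M = 8.36×10⁻³
  commercially pure titanium: M = 4.25×10⁻³
  nickel superalloy: M = 3.66×10⁻³
  soda-lime glass: M = 2.98×10⁻³
Highest index: GFRP laminate.

GFRP laminate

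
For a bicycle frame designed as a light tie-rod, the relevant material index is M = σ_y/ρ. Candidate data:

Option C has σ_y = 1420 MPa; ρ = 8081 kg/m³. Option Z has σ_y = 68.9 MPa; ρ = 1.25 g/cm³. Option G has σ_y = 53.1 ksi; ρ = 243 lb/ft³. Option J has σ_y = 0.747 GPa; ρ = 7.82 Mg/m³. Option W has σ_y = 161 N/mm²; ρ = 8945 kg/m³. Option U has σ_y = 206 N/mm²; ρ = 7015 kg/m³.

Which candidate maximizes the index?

option C

Putting every candidate on a common basis:
  option C: σ_y = 1420 MPa, ρ = 8081 kg/m³
  option Z: σ_y = 68.90 MPa, ρ = 1250 kg/m³
  option G: σ_y = 366.1 MPa, ρ = 3892 kg/m³
  option J: σ_y = 747.0 MPa, ρ = 7820 kg/m³
  option W: σ_y = 161.0 MPa, ρ = 8945 kg/m³
  option U: σ_y = 206.0 MPa, ρ = 7015 kg/m³
  option C: M = 176 kN·m/kg
  option J: M = 95.5 kN·m/kg
  option G: M = 94.1 kN·m/kg
  option Z: M = 55.1 kN·m/kg
  option U: M = 29.4 kN·m/kg
  option W: M = 18.0 kN·m/kg
The maximum is for option C.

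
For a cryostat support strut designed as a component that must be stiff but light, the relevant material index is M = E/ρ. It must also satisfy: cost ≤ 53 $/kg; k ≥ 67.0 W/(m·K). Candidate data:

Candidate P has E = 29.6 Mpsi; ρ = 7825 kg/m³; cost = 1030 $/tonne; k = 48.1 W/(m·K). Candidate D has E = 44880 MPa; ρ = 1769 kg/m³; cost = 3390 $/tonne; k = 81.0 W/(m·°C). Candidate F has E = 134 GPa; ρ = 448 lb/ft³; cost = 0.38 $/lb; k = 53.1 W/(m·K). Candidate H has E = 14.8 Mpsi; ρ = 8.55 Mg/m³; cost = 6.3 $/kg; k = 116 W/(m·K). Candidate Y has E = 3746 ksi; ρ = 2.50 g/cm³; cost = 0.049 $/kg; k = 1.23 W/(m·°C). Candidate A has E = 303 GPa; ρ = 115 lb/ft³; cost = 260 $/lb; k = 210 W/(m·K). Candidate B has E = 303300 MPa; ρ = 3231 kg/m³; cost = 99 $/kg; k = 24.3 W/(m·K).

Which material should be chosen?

candidate D

Screen on constraints: cost ≤ 53 $/kg; k ≥ 67.0 W/(m·K). Survivors: candidate D, candidate H.
Normalizing units and computing the index:
  candidate D: E = 44.88 GPa, ρ = 1769 kg/m³
  candidate H: E = 102.0 GPa, ρ = 8550 kg/m³
  candidate D: M = 25.4 MN·m/kg
  candidate H: M = 11.9 MN·m/kg
Candidate D ranks first.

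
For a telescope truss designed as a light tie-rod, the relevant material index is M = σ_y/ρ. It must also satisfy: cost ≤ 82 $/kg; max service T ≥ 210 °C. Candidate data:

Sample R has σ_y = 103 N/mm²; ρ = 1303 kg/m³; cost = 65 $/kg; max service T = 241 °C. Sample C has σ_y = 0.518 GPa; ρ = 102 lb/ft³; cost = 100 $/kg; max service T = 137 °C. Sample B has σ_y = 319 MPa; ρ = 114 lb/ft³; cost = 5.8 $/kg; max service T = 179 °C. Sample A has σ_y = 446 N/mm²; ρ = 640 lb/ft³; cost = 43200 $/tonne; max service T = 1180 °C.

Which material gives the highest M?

sample R

Screen on constraints: cost ≤ 82 $/kg; max service T ≥ 210 °C. Survivors: sample R, sample A.
Putting every candidate on a common basis:
  sample R: σ_y = 103.0 MPa, ρ = 1303 kg/m³
  sample A: σ_y = 446.0 MPa, ρ = 10250 kg/m³
  sample R: M = 79.0 kN·m/kg
  sample A: M = 43.5 kN·m/kg
Sample R ranks first.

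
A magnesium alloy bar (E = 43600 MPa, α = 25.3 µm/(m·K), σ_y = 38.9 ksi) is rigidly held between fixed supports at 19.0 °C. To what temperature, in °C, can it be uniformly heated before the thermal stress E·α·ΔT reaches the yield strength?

262 °C

E = 43600 MPa = 43.60 GPa.
σ_y = 38.9 ksi = 268.2 MPa.
E·α·ΔT = 268.2 MPa ⇒ ΔT = 268.2 / (43.60×10³ × 25.3×10⁻⁶) = 243.1 K.
T = 19.0 + 243.1 = 262.1 °C.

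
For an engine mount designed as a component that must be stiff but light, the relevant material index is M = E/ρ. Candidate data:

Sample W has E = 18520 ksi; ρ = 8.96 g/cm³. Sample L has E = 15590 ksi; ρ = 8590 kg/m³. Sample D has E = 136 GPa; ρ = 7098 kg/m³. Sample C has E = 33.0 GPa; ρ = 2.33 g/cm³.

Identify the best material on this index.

Normalizing units and computing the index:
  sample W: E = 127.7 GPa, ρ = 8960 kg/m³
  sample L: E = 107.5 GPa, ρ = 8590 kg/m³
  sample D: E = 136.0 GPa, ρ = 7098 kg/m³
  sample C: E = 33.00 GPa, ρ = 2330 kg/m³
  sample D: M = 19.2 MN·m/kg
  sample W: M = 14.3 MN·m/kg
  sample C: M = 14.2 MN·m/kg
  sample L: M = 12.5 MN·m/kg
Sample D ranks first.

sample D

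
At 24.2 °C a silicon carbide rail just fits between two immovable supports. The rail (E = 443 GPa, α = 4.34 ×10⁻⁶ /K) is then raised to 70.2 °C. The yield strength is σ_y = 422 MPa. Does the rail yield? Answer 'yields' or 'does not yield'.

does not yield

ΔT = 46.00 K. Constrained thermal stress σ = E·α·ΔT = 443.0×10³ MPa × 4.34×10⁻⁶ × 46.00 = 88.4 MPa (compressive).
Compare to σ_y = 422 MPa: σ < σ_y, so it does not yield.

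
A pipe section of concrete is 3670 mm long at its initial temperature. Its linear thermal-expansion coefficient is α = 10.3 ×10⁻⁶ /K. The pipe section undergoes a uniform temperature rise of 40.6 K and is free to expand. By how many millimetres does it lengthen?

ΔL = α·L₀·ΔT = 10.3×10⁻⁶ × 3670 mm × 40.60 K = 1.53 mm.

1.53 mm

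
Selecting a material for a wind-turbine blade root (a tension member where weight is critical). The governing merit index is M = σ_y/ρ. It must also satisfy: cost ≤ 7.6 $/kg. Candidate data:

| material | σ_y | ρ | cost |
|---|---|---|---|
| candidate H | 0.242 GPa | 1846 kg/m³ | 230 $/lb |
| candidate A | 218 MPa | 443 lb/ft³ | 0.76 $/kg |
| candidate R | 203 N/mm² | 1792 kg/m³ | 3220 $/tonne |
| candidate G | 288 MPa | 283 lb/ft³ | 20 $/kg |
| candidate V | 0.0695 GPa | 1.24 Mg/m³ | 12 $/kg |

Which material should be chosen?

Screen on constraints: cost ≤ 7.6 $/kg. Survivors: candidate A, candidate R.
After converting to SI:
  candidate A: σ_y = 218.0 MPa, ρ = 7096 kg/m³
  candidate R: σ_y = 203.0 MPa, ρ = 1792 kg/m³
  candidate R: M = 113 kN·m/kg
  candidate A: M = 30.7 kN·m/kg
Highest index: candidate R.

candidate R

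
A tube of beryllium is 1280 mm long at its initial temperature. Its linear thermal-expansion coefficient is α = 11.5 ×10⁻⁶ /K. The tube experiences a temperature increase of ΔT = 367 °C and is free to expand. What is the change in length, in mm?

ΔL = α·L₀·ΔT = 11.5×10⁻⁶ × 1280 mm × 367.0 K = 5.40 mm.

5.40 mm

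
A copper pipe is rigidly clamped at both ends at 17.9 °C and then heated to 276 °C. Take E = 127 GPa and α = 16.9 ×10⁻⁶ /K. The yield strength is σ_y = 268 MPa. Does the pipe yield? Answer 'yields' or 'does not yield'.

yields

ΔT = 258.1 K. Constrained thermal stress σ = E·α·ΔT = 127.0×10³ MPa × 16.9×10⁻⁶ × 258.1 = 554 MPa (compressive).
Compare to σ_y = 268 MPa: σ ≥ σ_y, so it yields.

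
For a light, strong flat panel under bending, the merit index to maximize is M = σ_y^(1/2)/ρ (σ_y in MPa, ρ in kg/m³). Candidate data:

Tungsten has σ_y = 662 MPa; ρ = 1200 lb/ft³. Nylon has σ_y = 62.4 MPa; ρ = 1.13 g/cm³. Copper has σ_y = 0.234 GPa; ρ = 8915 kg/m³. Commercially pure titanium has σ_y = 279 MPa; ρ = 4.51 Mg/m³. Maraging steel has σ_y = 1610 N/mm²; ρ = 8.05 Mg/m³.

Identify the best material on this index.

nylon

Putting every candidate on a common basis:
  tungsten: σ_y = 662.0 MPa, ρ = 19220 kg/m³
  nylon: σ_y = 62.40 MPa, ρ = 1130 kg/m³
  copper: σ_y = 234.0 MPa, ρ = 8915 kg/m³
  commercially pure titanium: σ_y = 279.0 MPa, ρ = 4510 kg/m³
  maraging steel: σ_y = 1610 MPa, ρ = 8050 kg/m³
  nylon: M = 6.99×10⁻³
  maraging steel: M = 4.98×10⁻³
  commercially pure titanium: M = 3.70×10⁻³
  copper: M = 1.72×10⁻³
  tungsten: M = 1.34×10⁻³
Nylon has the largest M.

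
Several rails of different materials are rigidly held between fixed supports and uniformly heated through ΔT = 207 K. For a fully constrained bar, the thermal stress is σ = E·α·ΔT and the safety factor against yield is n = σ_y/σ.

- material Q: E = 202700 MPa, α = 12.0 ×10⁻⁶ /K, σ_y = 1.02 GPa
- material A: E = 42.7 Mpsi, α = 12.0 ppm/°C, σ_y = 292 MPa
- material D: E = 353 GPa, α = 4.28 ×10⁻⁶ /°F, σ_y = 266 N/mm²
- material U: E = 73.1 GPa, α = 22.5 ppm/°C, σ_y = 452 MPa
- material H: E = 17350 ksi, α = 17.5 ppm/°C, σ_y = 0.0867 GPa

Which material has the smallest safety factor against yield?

Converting E to GPa, α to ×10⁻⁶/K, σ_y to MPa, then σ and n for each:
  material Q: E = 202.7, α = 12.0, σ_y = 1020 → σ = 504 MPa, n = 2.03
  material A: E = 294.4, α = 12.0, σ_y = 292.0 → σ = 731 MPa, n = 0.399
  material D: E = 353.0, α = 7.70, σ_y = 266.0 → σ = 563 MPa, n = 0.473
  material U: E = 73.10, α = 22.5, σ_y = 452.0 → σ = 340 MPa, n = 1.33
  material H: E = 119.6, α = 17.5, σ_y = 86.70 → σ = 433 MPa, n = 0.200
The minimum is material H at n = 0.200.

material H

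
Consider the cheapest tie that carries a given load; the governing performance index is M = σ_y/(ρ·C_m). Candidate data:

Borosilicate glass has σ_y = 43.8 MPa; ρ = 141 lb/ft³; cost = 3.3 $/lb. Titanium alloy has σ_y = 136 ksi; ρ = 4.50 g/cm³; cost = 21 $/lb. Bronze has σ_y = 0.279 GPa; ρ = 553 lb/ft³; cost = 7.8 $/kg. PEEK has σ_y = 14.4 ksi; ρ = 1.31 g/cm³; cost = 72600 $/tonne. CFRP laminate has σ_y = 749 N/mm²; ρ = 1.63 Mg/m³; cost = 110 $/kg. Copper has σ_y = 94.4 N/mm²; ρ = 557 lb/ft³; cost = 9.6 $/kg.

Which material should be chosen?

Putting every candidate on a common basis:
  borosilicate glass: σ_y = 43.80 MPa, ρ = 2259 kg/m³, cost = 7.275 $/kg
  titanium alloy: σ_y = 937.7 MPa, ρ = 4500 kg/m³, cost = 46.30 $/kg
  bronze: σ_y = 279.0 MPa, ρ = 8858 kg/m³, cost = 7.800 $/kg
  PEEK: σ_y = 99.28 MPa, ρ = 1310 kg/m³, cost = 72.60 $/kg
  CFRP laminate: σ_y = 749.0 MPa, ρ = 1630 kg/m³, cost = 110.0 $/kg
  copper: σ_y = 94.40 MPa, ρ = 8922 kg/m³, cost = 9.600 $/kg
  titanium alloy: M = 4.50 kN·m per $
  CFRP laminate: M = 4.18 kN·m per $
  bronze: M = 4.04 kN·m per $
  borosilicate glass: M = 2.67 kN·m per $
  copper: M = 1.10 kN·m per $
  PEEK: M = 1.04 kN·m per $
Titanium alloy has the largest M.

titanium alloy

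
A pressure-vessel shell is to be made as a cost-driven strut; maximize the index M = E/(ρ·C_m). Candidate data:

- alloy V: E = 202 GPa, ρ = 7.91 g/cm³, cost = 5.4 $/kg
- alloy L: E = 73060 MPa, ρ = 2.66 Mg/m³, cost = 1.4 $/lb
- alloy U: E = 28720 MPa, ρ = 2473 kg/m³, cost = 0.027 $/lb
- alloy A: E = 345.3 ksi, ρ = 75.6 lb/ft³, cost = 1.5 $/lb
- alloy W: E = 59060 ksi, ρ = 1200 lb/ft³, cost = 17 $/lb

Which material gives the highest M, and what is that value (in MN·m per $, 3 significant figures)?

alloy U, M = 195 MN·m per $

In SI units:
  alloy V: E = 202.0 GPa, ρ = 7910 kg/m³, cost = 5.400 $/kg
  alloy L: E = 73.06 GPa, ρ = 2660 kg/m³, cost = 3.086 $/kg
  alloy U: E = 28.72 GPa, ρ = 2473 kg/m³, cost = 0.05952 $/kg
  alloy A: E = 2.381 GPa, ρ = 1211 kg/m³, cost = 3.307 $/kg
  alloy W: E = 407.2 GPa, ρ = 19220 kg/m³, cost = 37.48 $/kg
  alloy U: M = 195 MN·m per $
  alloy L: M = 8.90 MN·m per $
  alloy V: M = 4.73 MN·m per $
  alloy A: M = 0.595 MN·m per $
  alloy W: M = 0.565 MN·m per $
Alloy U ranks first.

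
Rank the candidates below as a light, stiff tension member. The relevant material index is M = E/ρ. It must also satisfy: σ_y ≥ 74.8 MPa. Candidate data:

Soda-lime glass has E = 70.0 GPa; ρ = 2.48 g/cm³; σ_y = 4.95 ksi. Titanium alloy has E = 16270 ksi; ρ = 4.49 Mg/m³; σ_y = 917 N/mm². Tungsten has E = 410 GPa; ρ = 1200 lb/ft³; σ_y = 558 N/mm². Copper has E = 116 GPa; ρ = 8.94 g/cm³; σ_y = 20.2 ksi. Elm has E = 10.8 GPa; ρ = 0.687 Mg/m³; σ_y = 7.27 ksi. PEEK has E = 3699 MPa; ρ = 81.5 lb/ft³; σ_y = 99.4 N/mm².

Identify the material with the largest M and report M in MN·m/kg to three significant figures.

Screen on constraints: σ_y ≥ 74.8 MPa. Survivors: titanium alloy, tungsten, copper, PEEK.
Putting every candidate on a common basis:
  titanium alloy: E = 112.2 GPa, ρ = 4490 kg/m³
  tungsten: E = 410.0 GPa, ρ = 19220 kg/m³
  copper: E = 116.0 GPa, ρ = 8940 kg/m³
  PEEK: E = 3.699 GPa, ρ = 1306 kg/m³
  titanium alloy: M = 25.0 MN·m/kg
  tungsten: M = 21.3 MN·m/kg
  copper: M = 13.0 MN·m/kg
  PEEK: M = 2.83 MN·m/kg
Titanium alloy has the largest M.

titanium alloy, M = 25.0 MN·m/kg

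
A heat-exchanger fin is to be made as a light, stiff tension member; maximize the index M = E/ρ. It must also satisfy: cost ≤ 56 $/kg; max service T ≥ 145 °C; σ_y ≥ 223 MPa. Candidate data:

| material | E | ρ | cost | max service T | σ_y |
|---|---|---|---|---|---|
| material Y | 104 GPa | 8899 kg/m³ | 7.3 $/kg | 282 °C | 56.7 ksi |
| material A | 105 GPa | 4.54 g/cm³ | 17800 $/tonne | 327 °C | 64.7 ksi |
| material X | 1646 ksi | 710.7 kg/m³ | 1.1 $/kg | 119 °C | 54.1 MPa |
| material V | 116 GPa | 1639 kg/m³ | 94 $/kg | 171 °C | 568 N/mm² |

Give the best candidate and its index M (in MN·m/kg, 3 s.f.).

Screen on constraints: cost ≤ 56 $/kg; max service T ≥ 145 °C; σ_y ≥ 223 MPa. Survivors: material Y, material A.
Putting every candidate on a common basis:
  material Y: E = 104.0 GPa, ρ = 8899 kg/m³
  material A: E = 105.0 GPa, ρ = 4540 kg/m³
  material A: M = 23.1 MN·m/kg
  material Y: M = 11.7 MN·m/kg
The maximum is for material A.

material A, M = 23.1 MN·m/kg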